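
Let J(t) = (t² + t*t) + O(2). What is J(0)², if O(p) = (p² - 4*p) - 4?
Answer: 64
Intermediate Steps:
O(p) = -4 + p² - 4*p
J(t) = -8 + 2*t² (J(t) = (t² + t*t) + (-4 + 2² - 4*2) = (t² + t²) + (-4 + 4 - 8) = 2*t² - 8 = -8 + 2*t²)
J(0)² = (-8 + 2*0²)² = (-8 + 2*0)² = (-8 + 0)² = (-8)² = 64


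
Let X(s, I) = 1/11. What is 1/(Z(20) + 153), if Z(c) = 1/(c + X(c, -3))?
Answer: 221/33824 ≈ 0.0065338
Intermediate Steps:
X(s, I) = 1/11
Z(c) = 1/(1/11 + c) (Z(c) = 1/(c + 1/11) = 1/(1/11 + c))
1/(Z(20) + 153) = 1/(11/(1 + 11*20) + 153) = 1/(11/(1 + 220) + 153) = 1/(11/221 + 153) = 1/(33824/221) = 221/33824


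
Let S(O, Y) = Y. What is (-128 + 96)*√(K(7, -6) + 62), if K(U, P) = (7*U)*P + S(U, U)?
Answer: -480*I ≈ -480.0*I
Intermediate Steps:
K(U, P) = U + 7*P*U (K(U, P) = (7*U)*P + U = 7*P*U + U = U + 7*P*U)
(-128 + 96)*√(K(7, -6) + 62) = (-128 + 96)*√(7*(1 + 7*(-6)) + 62) = -32*√(7*(1 - 42) + 62) = -32*√(7*(-41) + 62) = -32*√(-287 + 62) = -480*I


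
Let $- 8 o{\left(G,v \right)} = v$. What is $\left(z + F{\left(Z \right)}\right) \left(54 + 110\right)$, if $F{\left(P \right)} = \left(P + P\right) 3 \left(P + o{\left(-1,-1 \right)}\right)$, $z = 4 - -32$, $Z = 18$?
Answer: $326934$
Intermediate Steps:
$z = 36$ ($z = 4 + 32 = 36$)
$o{\left(G,v \right)} = - \frac{v}{8}$
$F{\left(P \right)} = 2 P \left(\frac{3}{8} + 3 P\right)$ ($F{\left(P \right)} = \left(P + P\right) 3 \left(P - - \frac{1}{8}\right) = 2 P 3 \left(P + \frac{1}{8}\right) = 2 P 3 \left(\frac{1}{8} + P\right) = 2 P \left(\frac{3}{8} + 3 P\right)$)
$\left(z + F{\left(Z \right)}\right) \left(54 + 110\right) = \left(36 + \frac{3}{4} \cdot 18 \left(1 + 8 \cdot 18\right)\right) \left(54 + 110\right) = \left(36 + \frac{3}{4} \cdot 18 \left(1 + 144\right)\right) 164 = \left(36 + \frac{3}{4} \cdot 18 \cdot 145\right) 164 = \left(36 + \frac{3915}{2}\right) 164 = \frac{3987}{2} \cdot 164 = 326934$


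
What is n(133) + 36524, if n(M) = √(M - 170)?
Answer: 36524 + I*√37 ≈ 36524.0 + 6.0828*I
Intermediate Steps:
n(M) = √(-170 + M)
n(133) + 36524 = √(-170 + 133) + 36524 = √(-37) + 36524 = I*√37 + 36524 = 36524 + I*√37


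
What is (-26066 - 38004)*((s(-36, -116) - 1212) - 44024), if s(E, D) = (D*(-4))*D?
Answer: 6346774200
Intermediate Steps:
s(E, D) = -4*D**2 (s(E, D) = (-4*D)*D = -4*D**2)
(-26066 - 38004)*((s(-36, -116) - 1212) - 44024) = (-26066 - 38004)*((-4*(-116)**2 - 1212) - 44024) = -64070*((-4*13456 - 1212) - 44024) = -64070*((-53824 - 1212) - 44024) = -64070*(-55036 - 44024) = -64070*(-99060) = 6346774200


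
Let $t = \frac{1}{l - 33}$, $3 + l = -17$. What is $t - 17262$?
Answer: $- \frac{914887}{53} \approx -17262.0$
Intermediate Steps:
$l = -20$ ($l = -3 - 17 = -20$)
$t = - \frac{1}{53}$ ($t = \frac{1}{-20 - 33} = \frac{1}{-53} = - \frac{1}{53} \approx -0.018868$)
$t - 17262 = - \frac{1}{53} - 17262 = - \frac{914887}{53}$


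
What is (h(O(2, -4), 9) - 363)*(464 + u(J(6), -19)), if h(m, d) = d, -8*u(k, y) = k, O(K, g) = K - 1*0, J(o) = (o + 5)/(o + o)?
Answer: -2627447/16 ≈ -1.6422e+5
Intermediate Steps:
J(o) = (5 + o)/(2*o) (J(o) = (5 + o)/((2*o)) = (5 + o)*(1/(2*o)) = (5 + o)/(2*o))
O(K, g) = K (O(K, g) = K + 0 = K)
u(k, y) = -k/8
(h(O(2, -4), 9) - 363)*(464 + u(J(6), -19)) = (9 - 363)*(464 - (5 + 6)/(16*6)) = -354*(464 - 11/(16*6)) = -354*(464 - ⅛*11/12) = -354*(464 - 11/96) = -354*44533/96 = -2627447/16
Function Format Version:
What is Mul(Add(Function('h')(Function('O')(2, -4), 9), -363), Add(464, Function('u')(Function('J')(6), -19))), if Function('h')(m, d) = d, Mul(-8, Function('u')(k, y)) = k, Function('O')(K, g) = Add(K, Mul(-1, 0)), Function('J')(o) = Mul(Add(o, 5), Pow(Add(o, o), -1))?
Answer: Rational(-2627447, 16) ≈ -1.6422e+5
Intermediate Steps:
Function('J')(o) = Mul(Rational(1, 2), Pow(o, -1), Add(5, o)) (Function('J')(o) = Mul(Add(5, o), Pow(Mul(2, o), -1)) = Mul(Add(5, o), Mul(Rational(1, 2), Pow(o, -1))) = Mul(Rational(1, 2), Pow(o, -1), Add(5, o)))
Function('O')(K, g) = K (Function('O')(K, g) = Add(K, 0) = K)
Function('u')(k, y) = Mul(Rational(-1, 8), k)
Mul(Add(Function('h')(Function('O')(2, -4), 9), -363), Add(464, Function('u')(Function('J')(6), -19))) = Mul(Add(9, -363), Add(464, Mul(Rational(-1, 8), Mul(Rational(1, 2), Pow(6, -1), Add(5, 6))))) = Mul(-354, Add(464, Mul(Rational(-1, 8), Mul(Rational(1, 2), Rational(1, 6), 11)))) = Mul(-354, Add(464, Mul(Rational(-1, 8), Rational(11, 12)))) = Mul(-354, Add(464, Rational(-11, 96))) = Mul(-354, Rational(44533, 96)) = Rational(-2627447, 16)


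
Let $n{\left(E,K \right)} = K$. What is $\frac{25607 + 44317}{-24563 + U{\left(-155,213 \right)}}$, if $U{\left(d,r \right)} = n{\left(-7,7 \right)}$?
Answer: $- \frac{17481}{6139} \approx -2.8475$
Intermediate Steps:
$U{\left(d,r \right)} = 7$
$\frac{25607 + 44317}{-24563 + U{\left(-155,213 \right)}} = \frac{25607 + 44317}{-24563 + 7} = \frac{69924}{-24556} = 69924 \left(- \frac{1}{24556}\right) = - \frac{17481}{6139}$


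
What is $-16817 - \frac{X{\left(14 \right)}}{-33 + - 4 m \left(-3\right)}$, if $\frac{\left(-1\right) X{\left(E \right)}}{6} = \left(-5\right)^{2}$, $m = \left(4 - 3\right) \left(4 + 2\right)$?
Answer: $- \frac{218571}{13} \approx -16813.0$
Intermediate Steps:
$m = 6$ ($m = 1 \cdot 6 = 6$)
$X{\left(E \right)} = -150$ ($X{\left(E \right)} = - 6 \left(-5\right)^{2} = \left(-6\right) 25 = -150$)
$-16817 - \frac{X{\left(14 \right)}}{-33 + - 4 m \left(-3\right)} = -16817 - \frac{1}{-33 + \left(-4\right) 6 \left(-3\right)} \left(-150\right) = -16817 - \frac{1}{-33 - -72} \left(-150\right) = -16817 - \frac{1}{-33 + 72} \left(-150\right) = -16817 - \frac{1}{39} \left(-150\right) = -16817 - - \frac{50}{13} = -16817 + \frac{50}{13} = - \frac{218571}{13}$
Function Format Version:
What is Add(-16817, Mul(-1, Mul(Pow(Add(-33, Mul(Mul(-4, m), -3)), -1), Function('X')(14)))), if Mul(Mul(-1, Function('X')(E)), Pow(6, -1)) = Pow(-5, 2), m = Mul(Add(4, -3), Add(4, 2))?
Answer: Rational(-218571, 13) ≈ -16813.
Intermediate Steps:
m = 6 (m = Mul(1, 6) = 6)
Function('X')(E) = -150 (Function('X')(E) = Mul(-6, Pow(-5, 2)) = Mul(-6, 25) = -150)
Add(-16817, Mul(-1, Mul(Pow(Add(-33, Mul(Mul(-4, m), -3)), -1), Function('X')(14)))) = Add(-16817, Mul(-1, Mul(Pow(Add(-33, Mul(Mul(-4, 6), -3)), -1), -150))) = Add(-16817, Mul(-1, Mul(Pow(Add(-33, Mul(-24, -3)), -1), -150))) = Add(-16817, Mul(-1, Mul(Pow(Add(-33, 72), -1), -150))) = Add(-16817, Mul(-1, Mul(Pow(39, -1), -150))) = Add(-16817, Mul(-1, Mul(Rational(1, 39), -150))) = Add(-16817, Mul(-1, Rational(-50, 13))) = Add(-16817, Rational(50, 13)) = Rational(-218571, 13)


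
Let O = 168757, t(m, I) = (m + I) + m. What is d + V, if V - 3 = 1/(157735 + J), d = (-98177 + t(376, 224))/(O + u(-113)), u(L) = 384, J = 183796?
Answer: 140103699023/57766894871 ≈ 2.4253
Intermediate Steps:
t(m, I) = I + 2*m (t(m, I) = (I + m) + m = I + 2*m)
d = -97201/169141 (d = (-98177 + (224 + 2*376))/(168757 + 384) = (-98177 + (224 + 752))/169141 = (-98177 + 976)*(1/169141) = -97201*1/169141 = -97201/169141 ≈ -0.57467)
V = 1024594/341531 (V = 3 + 1/(157735 + 183796) = 3 + 1/341531 = 1024594/341531 ≈ 3.0000)
d + V = -97201/169141 + 1024594/341531 = 140103699023/57766894871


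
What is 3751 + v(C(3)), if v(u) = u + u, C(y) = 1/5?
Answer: 18757/5 ≈ 3751.4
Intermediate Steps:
C(y) = 1/5
v(u) = 2*u
3751 + v(C(3)) = 3751 + 2*(1/5) = 3751 + 2/5 = 18757/5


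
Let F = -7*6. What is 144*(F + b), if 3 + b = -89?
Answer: -19296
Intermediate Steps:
F = -42
b = -92 (b = -3 - 89 = -92)
144*(F + b) = 144*(-42 - 92) = 144*(-134) = -19296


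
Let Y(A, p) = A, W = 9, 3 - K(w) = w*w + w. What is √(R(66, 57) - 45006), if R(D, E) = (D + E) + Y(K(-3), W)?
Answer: I*√44886 ≈ 211.86*I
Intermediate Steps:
K(w) = 3 - w - w² (K(w) = 3 - (w*w + w) = 3 - (w² + w) = 3 - (w + w²) = 3 + (-w - w²) = 3 - w - w²)
R(D, E) = -3 + D + E (R(D, E) = (D + E) + (3 - 1*(-3) - 1*(-3)²) = (D + E) + (3 + 3 - 1*9) = (D + E) + (3 + 3 - 9) = (D + E) - 3 = -3 + D + E)
√(R(66, 57) - 45006) = √((-3 + 66 + 57) - 45006) = √(120 - 45006) = √(-44886) = I*√44886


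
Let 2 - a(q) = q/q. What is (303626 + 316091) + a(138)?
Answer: 619718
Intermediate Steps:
a(q) = 1 (a(q) = 2 - q/q = 2 - 1*1 = 2 - 1 = 1)
(303626 + 316091) + a(138) = (303626 + 316091) + 1 = 619717 + 1 = 619718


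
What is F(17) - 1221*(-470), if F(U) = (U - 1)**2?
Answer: 574126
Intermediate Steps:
F(U) = (-1 + U)**2
F(17) - 1221*(-470) = (-1 + 17)**2 - 1221*(-470) = 16**2 + 573870 = 256 + 573870 = 574126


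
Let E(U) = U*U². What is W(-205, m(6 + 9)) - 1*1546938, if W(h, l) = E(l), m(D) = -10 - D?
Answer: -1562563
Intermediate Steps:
E(U) = U³
W(h, l) = l³
W(-205, m(6 + 9)) - 1*1546938 = (-10 - (6 + 9))³ - 1*1546938 = (-10 - 1*15)³ - 1546938 = (-10 - 15)³ - 1546938 = (-25)³ - 1546938 = -15625 - 1546938 = -1562563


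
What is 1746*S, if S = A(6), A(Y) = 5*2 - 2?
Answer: 13968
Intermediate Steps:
A(Y) = 8 (A(Y) = 10 - 2 = 8)
S = 8
1746*S = 1746*8 = 13968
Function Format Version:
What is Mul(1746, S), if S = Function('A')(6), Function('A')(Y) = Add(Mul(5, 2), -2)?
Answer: 13968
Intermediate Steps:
Function('A')(Y) = 8 (Function('A')(Y) = Add(10, -2) = 8)
S = 8
Mul(1746, S) = Mul(1746, 8) = 13968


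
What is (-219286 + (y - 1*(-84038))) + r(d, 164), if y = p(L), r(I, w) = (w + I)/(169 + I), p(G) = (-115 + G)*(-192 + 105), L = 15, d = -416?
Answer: -31257104/247 ≈ -1.2655e+5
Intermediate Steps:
p(G) = 10005 - 87*G (p(G) = (-115 + G)*(-87) = 10005 - 87*G)
r(I, w) = (I + w)/(169 + I)
y = 8700 (y = 10005 - 87*15 = 10005 - 1305 = 8700)
(-219286 + (y - 1*(-84038))) + r(d, 164) = (-219286 + (8700 - 1*(-84038))) + (-416 + 164)/(169 - 416) = (-219286 + (8700 + 84038)) - 252/(-247) = (-219286 + 92738) - 1/247*(-252) = -126548 + 252/247 = -31257104/247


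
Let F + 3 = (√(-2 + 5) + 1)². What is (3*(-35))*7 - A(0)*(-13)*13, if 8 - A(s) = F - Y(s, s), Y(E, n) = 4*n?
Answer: 448 - 338*√3 ≈ -137.43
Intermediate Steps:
F = -3 + (1 + √3)² (F = -3 + (√(-2 + 5) + 1)² = -3 + (√3 + 1)² = -3 + (1 + √3)² ≈ 4.4641)
A(s) = 7 - 2*√3 + 4*s (A(s) = 8 - ((1 + 2*√3) - 4*s) = 8 - (1 - 4*s + 2*√3) = 8 + (-1 - 2*√3 + 4*s) = 7 - 2*√3 + 4*s)
(3*(-35))*7 - A(0)*(-13)*13 = (3*(-35))*7 - (7 - 2*√3 + 4*0)*(-13)*13 = -105*7 - (7 - 2*√3 + 0)*(-13)*13 = -735 - (7 - 2*√3)*(-13)*13 = -735 - (-91 + 26*√3)*13 = -735 - (-1183 + 338*√3) = -735 + (1183 - 338*√3) = 448 - 338*√3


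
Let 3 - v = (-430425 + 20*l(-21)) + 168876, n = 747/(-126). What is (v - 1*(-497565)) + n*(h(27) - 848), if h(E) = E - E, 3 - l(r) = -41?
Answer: 5342851/7 ≈ 7.6326e+5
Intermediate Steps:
l(r) = 44 (l(r) = 3 - 1*(-41) = 3 + 41 = 44)
n = -83/14 (n = 747*(-1/126) = -83/14 ≈ -5.9286)
h(E) = 0
v = 260672 (v = 3 - ((-430425 + 20*44) + 168876) = 3 - ((-430425 + 880) + 168876) = 3 - (-429545 + 168876) = 3 - 1*(-260669) = 3 + 260669 = 260672)
(v - 1*(-497565)) + n*(h(27) - 848) = (260672 - 1*(-497565)) - 83*(0 - 848)/14 = (260672 + 497565) - 83/14*(-848) = 758237 + 35192/7 = 5342851/7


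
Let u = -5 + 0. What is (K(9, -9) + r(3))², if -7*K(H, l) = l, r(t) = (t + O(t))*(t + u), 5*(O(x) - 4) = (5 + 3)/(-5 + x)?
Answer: 151321/1225 ≈ 123.53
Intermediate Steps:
u = -5
O(x) = 4 + 8/(5*(-5 + x)) (O(x) = 4 + ((5 + 3)/(-5 + x))/5 = 4 + (8/(-5 + x))/5 = 4 + 8/(5*(-5 + x)))
r(t) = (-5 + t)*(t + 4*(-23 + 5*t)/(5*(-5 + t))) (r(t) = (t + 4*(-23 + 5*t)/(5*(-5 + t)))*(t - 5) = (t + 4*(-23 + 5*t)/(5*(-5 + t)))*(-5 + t) = (-5 + t)*(t + 4*(-23 + 5*t)/(5*(-5 + t))))
K(H, l) = -l/7
(K(9, -9) + r(3))² = (-⅐*(-9) + (-92/5 + 3² - 1*3))² = (9/7 + (-92/5 + 9 - 3))² = (9/7 - 62/5)² = (-389/35)² = 151321/1225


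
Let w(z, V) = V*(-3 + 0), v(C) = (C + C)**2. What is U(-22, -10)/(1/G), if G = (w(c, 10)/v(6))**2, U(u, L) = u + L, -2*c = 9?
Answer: -25/18 ≈ -1.3889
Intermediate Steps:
c = -9/2 (c = -1/2*9 = -9/2 ≈ -4.5000)
v(C) = 4*C**2 (v(C) = (2*C)**2 = 4*C**2)
w(z, V) = -3*V (w(z, V) = V*(-3) = -3*V)
U(u, L) = L + u
G = 25/576 (G = ((-3*10)/((4*6**2)))**2 = (-30/(4*36))**2 = (-30/144)**2 = (-30*1/144)**2 = (-5/24)**2 = 25/576 ≈ 0.043403)
U(-22, -10)/(1/G) = (-10 - 22)/(1/(25/576)) = -32/576/25 = -32*25/576 = -25/18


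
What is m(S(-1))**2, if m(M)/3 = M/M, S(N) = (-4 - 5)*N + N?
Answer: 9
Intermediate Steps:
S(N) = -8*N (S(N) = -9*N + N = -8*N)
m(M) = 3 (m(M) = 3*(M/M) = 3*1 = 3)
m(S(-1))**2 = 3**2 = 9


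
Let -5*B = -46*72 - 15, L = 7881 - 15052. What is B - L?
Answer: 39182/5 ≈ 7836.4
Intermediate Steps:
L = -7171
B = 3327/5 (B = -(-46*72 - 15)/5 = -(-3312 - 15)/5 = -⅕*(-3327) = 3327/5 ≈ 665.40)
B - L = 3327/5 - 1*(-7171) = 3327/5 + 7171 = 39182/5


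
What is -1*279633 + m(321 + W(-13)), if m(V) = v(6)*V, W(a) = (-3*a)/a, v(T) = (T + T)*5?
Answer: -260553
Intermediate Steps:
v(T) = 10*T (v(T) = (2*T)*5 = 10*T)
W(a) = -3
m(V) = 60*V (m(V) = (10*6)*V = 60*V)
-1*279633 + m(321 + W(-13)) = -1*279633 + 60*(321 - 3) = -279633 + 60*318 = -279633 + 19080 = -260553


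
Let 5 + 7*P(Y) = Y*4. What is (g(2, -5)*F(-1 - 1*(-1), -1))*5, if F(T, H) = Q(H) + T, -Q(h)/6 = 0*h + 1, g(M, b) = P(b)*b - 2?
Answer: -3330/7 ≈ -475.71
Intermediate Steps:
P(Y) = -5/7 + 4*Y/7 (P(Y) = -5/7 + (Y*4)/7 = -5/7 + (4*Y)/7 = -5/7 + 4*Y/7)
g(M, b) = -2 + b*(-5/7 + 4*b/7) (g(M, b) = (-5/7 + 4*b/7)*b - 2 = b*(-5/7 + 4*b/7) - 2 = -2 + b*(-5/7 + 4*b/7))
Q(h) = -6 (Q(h) = -6*(0*h + 1) = -6*(0 + 1) = -6*1 = -6)
F(T, H) = -6 + T
(g(2, -5)*F(-1 - 1*(-1), -1))*5 = ((-2 + (⅐)*(-5)*(-5 + 4*(-5)))*(-6 + (-1 - 1*(-1))))*5 = ((-2 + (⅐)*(-5)*(-5 - 20))*(-6 + (-1 + 1)))*5 = ((-2 + (⅐)*(-5)*(-25))*(-6 + 0))*5 = ((-2 + 125/7)*(-6))*5 = ((111/7)*(-6))*5 = -666/7*5 = -3330/7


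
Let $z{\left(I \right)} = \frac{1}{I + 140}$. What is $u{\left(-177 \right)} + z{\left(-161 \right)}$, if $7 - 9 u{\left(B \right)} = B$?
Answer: $\frac{1285}{63} \approx 20.397$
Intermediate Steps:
$u{\left(B \right)} = \frac{7}{9} - \frac{B}{9}$
$z{\left(I \right)} = \frac{1}{140 + I}$
$u{\left(-177 \right)} + z{\left(-161 \right)} = \left(\frac{7}{9} - - \frac{59}{3}\right) + \frac{1}{140 - 161} = \left(\frac{7}{9} + \frac{59}{3}\right) + \frac{1}{-21} = \frac{184}{9} - \frac{1}{21} = \frac{1285}{63}$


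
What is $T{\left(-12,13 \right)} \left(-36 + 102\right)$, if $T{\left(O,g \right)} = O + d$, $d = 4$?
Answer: $-528$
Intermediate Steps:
$T{\left(O,g \right)} = 4 + O$ ($T{\left(O,g \right)} = O + 4 = 4 + O$)
$T{\left(-12,13 \right)} \left(-36 + 102\right) = \left(4 - 12\right) \left(-36 + 102\right) = \left(-8\right) 66 = -528$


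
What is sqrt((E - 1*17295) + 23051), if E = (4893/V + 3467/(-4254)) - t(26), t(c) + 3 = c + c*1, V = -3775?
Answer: sqrt(58848589938113862)/3211770 ≈ 75.531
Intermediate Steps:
t(c) = -3 + 2*c (t(c) = -3 + (c + c*1) = -3 + (c + c) = -3 + 2*c)
E = -820786397/16058850 (E = (4893/(-3775) + 3467/(-4254)) - (-3 + 2*26) = (4893*(-1/3775) + 3467*(-1/4254)) - (-3 + 52) = (-4893/3775 - 3467/4254) - 1*49 = -33902747/16058850 - 49 = -820786397/16058850 ≈ -51.111)
sqrt((E - 1*17295) + 23051) = sqrt((-820786397/16058850 - 1*17295) + 23051) = sqrt((-820786397/16058850 - 17295) + 23051) = sqrt(-278558597147/16058850 + 23051) = sqrt(91613954203/16058850) = sqrt(58848589938113862)/3211770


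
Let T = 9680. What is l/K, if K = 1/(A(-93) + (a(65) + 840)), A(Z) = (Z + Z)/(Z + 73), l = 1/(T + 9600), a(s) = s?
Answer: 9143/192800 ≈ 0.047422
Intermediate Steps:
l = 1/19280 (l = 1/(9680 + 9600) = 1/19280 ≈ 5.1867e-5)
A(Z) = 2*Z/(73 + Z) (A(Z) = (2*Z)/(73 + Z) = 2*Z/(73 + Z))
K = 10/9143 (K = 1/(2*(-93)/(73 - 93) + (65 + 840)) = 1/(2*(-93)/(-20) + 905) = 1/(2*(-93)*(-1/20) + 905) = 1/(93/10 + 905) = 1/(9143/10) = 10/9143 ≈ 0.0010937)
l/K = 1/(19280*(10/9143)) = (1/19280)*(9143/10) = 9143/192800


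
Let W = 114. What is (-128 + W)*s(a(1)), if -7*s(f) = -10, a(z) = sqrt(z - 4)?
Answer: -20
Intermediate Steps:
a(z) = sqrt(-4 + z)
s(f) = 10/7 (s(f) = -1/7*(-10) = 10/7)
(-128 + W)*s(a(1)) = (-128 + 114)*(10/7) = -14*10/7 = -20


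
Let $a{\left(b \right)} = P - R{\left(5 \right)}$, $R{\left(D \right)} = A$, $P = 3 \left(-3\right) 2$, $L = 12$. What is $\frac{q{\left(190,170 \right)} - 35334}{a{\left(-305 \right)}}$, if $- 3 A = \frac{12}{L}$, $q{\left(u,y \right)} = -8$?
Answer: $\frac{106026}{53} \approx 2000.5$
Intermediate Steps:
$P = -18$ ($P = \left(-9\right) 2 = -18$)
$A = - \frac{1}{3}$ ($A = - \frac{12 \cdot \frac{1}{12}}{3} = \left(- \frac{1}{3}\right) 1 = - \frac{1}{3} \approx -0.33333$)
$R{\left(D \right)} = - \frac{1}{3}$
$a{\left(b \right)} = - \frac{53}{3}$ ($a{\left(b \right)} = -18 - - \frac{1}{3} = -18 + \frac{1}{3} = - \frac{53}{3}$)
$\frac{q{\left(190,170 \right)} - 35334}{a{\left(-305 \right)}} = \frac{-8 - 35334}{- \frac{53}{3}} = \left(-35342\right) \left(- \frac{3}{53}\right) = \frac{106026}{53}$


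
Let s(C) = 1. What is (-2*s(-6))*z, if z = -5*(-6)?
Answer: -60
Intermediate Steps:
z = 30
(-2*s(-6))*z = -2*1*30 = -2*30 = -60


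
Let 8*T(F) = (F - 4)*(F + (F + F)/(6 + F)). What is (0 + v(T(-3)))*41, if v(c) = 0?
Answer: 0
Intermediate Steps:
T(F) = (-4 + F)*(F + 2*F/(6 + F))/8 (T(F) = ((F - 4)*(F + (F + F)/(6 + F)))/8 = ((-4 + F)*(F + (2*F)/(6 + F)))/8 = ((-4 + F)*(F + 2*F/(6 + F)))/8 = (-4 + F)*(F + 2*F/(6 + F))/8)
(0 + v(T(-3)))*41 = (0 + 0)*41 = 0*41 = 0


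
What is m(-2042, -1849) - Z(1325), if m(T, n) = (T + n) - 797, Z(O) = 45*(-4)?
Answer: -4508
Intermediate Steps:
Z(O) = -180
m(T, n) = -797 + T + n
m(-2042, -1849) - Z(1325) = (-797 - 2042 - 1849) - 1*(-180) = -4688 + 180 = -4508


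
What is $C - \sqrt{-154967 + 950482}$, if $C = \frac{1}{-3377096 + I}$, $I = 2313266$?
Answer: $- \frac{1}{1063830} - 7 \sqrt{16235} \approx -891.92$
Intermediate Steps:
$C = - \frac{1}{1063830}$ ($C = \frac{1}{-3377096 + 2313266} = \frac{1}{-1063830} = - \frac{1}{1063830} \approx -9.4 \cdot 10^{-7}$)
$C - \sqrt{-154967 + 950482} = - \frac{1}{1063830} - \sqrt{-154967 + 950482} = - \frac{1}{1063830} - \sqrt{795515} = - \frac{1}{1063830} - 7 \sqrt{16235}$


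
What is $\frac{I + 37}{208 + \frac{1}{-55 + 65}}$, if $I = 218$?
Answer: $\frac{2550}{2081} \approx 1.2254$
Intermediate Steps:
$\frac{I + 37}{208 + \frac{1}{-55 + 65}} = \frac{218 + 37}{208 + \frac{1}{-55 + 65}} = \frac{255}{208 + \frac{1}{10}} = \frac{255}{\frac{2081}{10}} = 255 \cdot \frac{10}{2081} = \frac{2550}{2081}$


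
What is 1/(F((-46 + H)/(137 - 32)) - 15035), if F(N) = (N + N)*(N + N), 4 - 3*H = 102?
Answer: -99225/1491625091 ≈ -6.6521e-5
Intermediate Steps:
H = -98/3 (H = 4/3 - 1/3*102 = 4/3 - 34 = -98/3 ≈ -32.667)
F(N) = 4*N**2 (F(N) = (2*N)*(2*N) = 4*N**2)
1/(F((-46 + H)/(137 - 32)) - 15035) = 1/(4*((-46 - 98/3)/(137 - 32))**2 - 15035) = 1/(4*(-236/3/105)**2 - 15035) = 1/(4*(-236/3*1/105)**2 - 15035) = 1/(4*(-236/315)**2 - 15035) = 1/(4*(55696/99225) - 15035) = 1/(222784/99225 - 15035) = 1/(-1491625091/99225) = -99225/1491625091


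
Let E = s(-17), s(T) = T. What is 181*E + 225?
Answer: -2852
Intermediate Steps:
E = -17
181*E + 225 = 181*(-17) + 225 = -3077 + 225 = -2852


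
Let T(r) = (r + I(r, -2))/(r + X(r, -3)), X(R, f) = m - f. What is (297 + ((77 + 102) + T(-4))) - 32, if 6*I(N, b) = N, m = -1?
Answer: 1339/3 ≈ 446.33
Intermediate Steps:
X(R, f) = -1 - f
I(N, b) = N/6
T(r) = 7*r/(6*(2 + r)) (T(r) = (r + r/6)/(r + (-1 - 1*(-3))) = (7*r/6)/(r + (-1 + 3)) = (7*r/6)/(r + 2) = (7*r/6)/(2 + r) = 7*r/(6*(2 + r)))
(297 + ((77 + 102) + T(-4))) - 32 = (297 + ((77 + 102) + (7/6)*(-4)/(2 - 4))) - 32 = (297 + (179 + (7/6)*(-4)/(-2))) - 32 = (297 + (179 + (7/6)*(-4)*(-1/2))) - 32 = (297 + (179 + 7/3)) - 32 = (297 + 544/3) - 32 = 1435/3 - 32 = 1339/3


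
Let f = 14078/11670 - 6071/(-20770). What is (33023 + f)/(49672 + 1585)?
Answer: 800467282433/1242397407630 ≈ 0.64429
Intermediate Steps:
f = 36324863/24238590 (f = 14078*(1/11670) - 6071*(-1/20770) = 7039/5835 + 6071/20770 = 36324863/24238590 ≈ 1.4986)
(33023 + f)/(49672 + 1585) = (33023 + 36324863/24238590)/(49672 + 1585) = (800467282433/24238590)/51257 = (800467282433/24238590)*(1/51257) = 800467282433/1242397407630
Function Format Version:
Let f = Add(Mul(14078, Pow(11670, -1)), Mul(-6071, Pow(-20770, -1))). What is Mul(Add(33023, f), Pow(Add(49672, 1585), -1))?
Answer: Rational(800467282433, 1242397407630) ≈ 0.64429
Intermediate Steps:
f = Rational(36324863, 24238590) (f = Add(Mul(14078, Rational(1, 11670)), Mul(-6071, Rational(-1, 20770))) = Add(Rational(7039, 5835), Rational(6071, 20770)) = Rational(36324863, 24238590) ≈ 1.4986)
Mul(Add(33023, f), Pow(Add(49672, 1585), -1)) = Mul(Add(33023, Rational(36324863, 24238590)), Pow(Add(49672, 1585), -1)) = Mul(Rational(800467282433, 24238590), Pow(51257, -1)) = Mul(Rational(800467282433, 24238590), Rational(1, 51257)) = Rational(800467282433, 1242397407630)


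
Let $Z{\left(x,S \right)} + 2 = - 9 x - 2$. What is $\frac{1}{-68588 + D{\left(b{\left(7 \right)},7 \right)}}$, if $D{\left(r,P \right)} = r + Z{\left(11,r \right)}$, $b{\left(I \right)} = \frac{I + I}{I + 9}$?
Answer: $- \frac{8}{549521} \approx -1.4558 \cdot 10^{-5}$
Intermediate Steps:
$Z{\left(x,S \right)} = -4 - 9 x$ ($Z{\left(x,S \right)} = -2 - \left(2 + 9 x\right) = -4 - 9 x$)
$b{\left(I \right)} = \frac{2 I}{9 + I}$
$D{\left(r,P \right)} = -103 + r$ ($D{\left(r,P \right)} = r - 103 = -103 + r$)
$\frac{1}{-68588 + D{\left(b{\left(7 \right)},7 \right)}} = \frac{1}{-68588 - \left(103 - \frac{14}{9 + 7}\right)} = \frac{1}{-68588 - \left(103 - \frac{14}{16}\right)} = \frac{1}{-68588 - \left(103 - \frac{7}{8}\right)} = \frac{1}{-68588 + \left(-103 + \frac{7}{8}\right)} = \frac{1}{-68588 - \frac{817}{8}} = \frac{1}{- \frac{549521}{8}} = - \frac{8}{549521}$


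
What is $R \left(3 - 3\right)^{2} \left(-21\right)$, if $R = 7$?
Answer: $0$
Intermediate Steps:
$R \left(3 - 3\right)^{2} \left(-21\right) = 7 \left(3 - 3\right)^{2} \left(-21\right) = 7 \cdot 0^{2} \left(-21\right) = 7 \cdot 0 \left(-21\right) = 0 \left(-21\right) = 0$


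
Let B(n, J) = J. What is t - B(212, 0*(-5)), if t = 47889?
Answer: 47889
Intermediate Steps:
t - B(212, 0*(-5)) = 47889 - 0*(-5) = 47889 - 1*0 = 47889 + 0 = 47889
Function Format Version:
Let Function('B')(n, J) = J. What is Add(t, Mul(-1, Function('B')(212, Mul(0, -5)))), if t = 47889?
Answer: 47889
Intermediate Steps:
Add(t, Mul(-1, Function('B')(212, Mul(0, -5)))) = Add(47889, Mul(-1, Mul(0, -5))) = Add(47889, Mul(-1, 0)) = Add(47889, 0) = 47889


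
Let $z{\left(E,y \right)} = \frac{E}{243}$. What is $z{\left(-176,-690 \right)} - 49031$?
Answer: $- \frac{11914709}{243} \approx -49032.0$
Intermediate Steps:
$z{\left(E,y \right)} = \frac{E}{243}$ ($z{\left(E,y \right)} = E \frac{1}{243} = \frac{E}{243}$)
$z{\left(-176,-690 \right)} - 49031 = \frac{1}{243} \left(-176\right) - 49031 = - \frac{176}{243} - 49031 = - \frac{11914709}{243}$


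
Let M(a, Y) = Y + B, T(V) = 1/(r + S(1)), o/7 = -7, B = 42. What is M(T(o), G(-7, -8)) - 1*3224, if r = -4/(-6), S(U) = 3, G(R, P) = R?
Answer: -3189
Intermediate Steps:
r = 2/3 (r = -4*(-1/6) = 2/3 ≈ 0.66667)
o = -49 (o = 7*(-7) = -49)
T(V) = 3/11 (T(V) = 1/(2/3 + 3) = 1/(11/3) = 3/11)
M(a, Y) = 42 + Y (M(a, Y) = Y + 42 = 42 + Y)
M(T(o), G(-7, -8)) - 1*3224 = (42 - 7) - 1*3224 = 35 - 3224 = -3189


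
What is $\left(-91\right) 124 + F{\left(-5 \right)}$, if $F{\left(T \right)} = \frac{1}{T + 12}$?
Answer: $- \frac{78987}{7} \approx -11284.0$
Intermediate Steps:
$F{\left(T \right)} = \frac{1}{12 + T}$
$\left(-91\right) 124 + F{\left(-5 \right)} = \left(-91\right) 124 + \frac{1}{12 - 5} = -11284 + \frac{1}{7} = - \frac{78987}{7}$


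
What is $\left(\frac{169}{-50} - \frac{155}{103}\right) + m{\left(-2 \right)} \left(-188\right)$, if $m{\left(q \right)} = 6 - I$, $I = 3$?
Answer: $- \frac{2929757}{5150} \approx -568.88$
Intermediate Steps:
$m{\left(q \right)} = 3$ ($m{\left(q \right)} = 6 - 3 = 3$)
$\left(\frac{169}{-50} - \frac{155}{103}\right) + m{\left(-2 \right)} \left(-188\right) = \left(\frac{169}{-50} - \frac{155}{103}\right) + 3 \left(-188\right) = \left(169 \left(- \frac{1}{50}\right) - \frac{155}{103}\right) - 564 = \left(- \frac{169}{50} - \frac{155}{103}\right) - 564 = - \frac{25157}{5150} - 564 = - \frac{2929757}{5150}$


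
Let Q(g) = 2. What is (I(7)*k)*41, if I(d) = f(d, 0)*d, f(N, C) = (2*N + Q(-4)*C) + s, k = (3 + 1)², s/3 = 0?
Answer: 64288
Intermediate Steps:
s = 0 (s = 3*0 = 0)
k = 16 (k = 4² = 16)
f(N, C) = 2*C + 2*N (f(N, C) = (2*N + 2*C) + 0 = (2*C + 2*N) + 0 = 2*C + 2*N)
I(d) = 2*d² (I(d) = (2*0 + 2*d)*d = (0 + 2*d)*d = (2*d)*d = 2*d²)
(I(7)*k)*41 = ((2*7²)*16)*41 = ((2*49)*16)*41 = (98*16)*41 = 1568*41 = 64288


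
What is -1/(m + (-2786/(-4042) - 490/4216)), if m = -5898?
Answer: 4260268/25124619365 ≈ 0.00016957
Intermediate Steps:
-1/(m + (-2786/(-4042) - 490/4216)) = -1/(-5898 + (-2786/(-4042) - 490/4216)) = -1/(-5898 + (-2786*(-1/4042) - 490*1/4216)) = -1/(-5898 + (1393/2021 - 245/2108)) = -1/(-5898 + 2441299/4260268) = -1/(-25124619365/4260268) = -1*(-4260268/25124619365) = 4260268/25124619365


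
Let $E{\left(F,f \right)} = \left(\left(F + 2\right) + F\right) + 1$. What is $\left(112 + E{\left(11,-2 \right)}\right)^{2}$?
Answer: $18769$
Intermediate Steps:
$E{\left(F,f \right)} = 3 + 2 F$ ($E{\left(F,f \right)} = \left(\left(2 + F\right) + F\right) + 1 = \left(2 + 2 F\right) + 1 = 3 + 2 F$)
$\left(112 + E{\left(11,-2 \right)}\right)^{2} = \left(112 + \left(3 + 2 \cdot 11\right)\right)^{2} = \left(112 + \left(3 + 22\right)\right)^{2} = \left(112 + 25\right)^{2} = 137^{2} = 18769$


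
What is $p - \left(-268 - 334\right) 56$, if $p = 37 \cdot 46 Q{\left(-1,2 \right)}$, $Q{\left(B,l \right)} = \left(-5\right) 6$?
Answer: $-17348$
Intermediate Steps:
$Q{\left(B,l \right)} = -30$
$p = -51060$ ($p = 37 \cdot 46 \left(-30\right) = 1702 \left(-30\right) = -51060$)
$p - \left(-268 - 334\right) 56 = -51060 - \left(-268 - 334\right) 56 = -51060 - \left(-602\right) 56 = -51060 - -33712 = -51060 + 33712 = -17348$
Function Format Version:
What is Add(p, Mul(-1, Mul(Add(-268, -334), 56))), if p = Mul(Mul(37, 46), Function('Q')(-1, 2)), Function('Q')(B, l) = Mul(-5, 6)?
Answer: -17348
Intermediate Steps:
Function('Q')(B, l) = -30
p = -51060 (p = Mul(Mul(37, 46), -30) = Mul(1702, -30) = -51060)
Add(p, Mul(-1, Mul(Add(-268, -334), 56))) = Add(-51060, Mul(-1, Mul(Add(-268, -334), 56))) = Add(-51060, Mul(-1, Mul(-602, 56))) = Add(-51060, Mul(-1, -33712)) = Add(-51060, 33712) = -17348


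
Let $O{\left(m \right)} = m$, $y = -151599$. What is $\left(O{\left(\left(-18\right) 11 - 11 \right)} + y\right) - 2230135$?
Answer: $-2381943$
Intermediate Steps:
$\left(O{\left(\left(-18\right) 11 - 11 \right)} + y\right) - 2230135 = \left(\left(\left(-18\right) 11 - 11\right) - 151599\right) - 2230135 = \left(\left(-198 - 11\right) - 151599\right) - 2230135 = \left(-209 - 151599\right) - 2230135 = -151808 - 2230135 = -2381943$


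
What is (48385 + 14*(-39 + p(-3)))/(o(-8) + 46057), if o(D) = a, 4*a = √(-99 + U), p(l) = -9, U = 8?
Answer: 35160282256/33939956075 - 190852*I*√91/33939956075 ≈ 1.036 - 5.3642e-5*I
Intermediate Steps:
a = I*√91/4 (a = √(-99 + 8)/4 = √(-91)/4 = (I*√91)/4 = I*√91/4 ≈ 2.3848*I)
o(D) = I*√91/4
(48385 + 14*(-39 + p(-3)))/(o(-8) + 46057) = (48385 + 14*(-39 - 9))/(I*√91/4 + 46057) = (48385 + 14*(-48))/(46057 + I*√91/4) = (48385 - 672)/(46057 + I*√91/4) = 47713/(46057 + I*√91/4)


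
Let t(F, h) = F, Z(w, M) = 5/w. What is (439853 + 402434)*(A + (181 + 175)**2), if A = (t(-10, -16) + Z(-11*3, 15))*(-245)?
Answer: 3591817518181/33 ≈ 1.0884e+11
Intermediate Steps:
A = 82075/33 (A = (-10 + 5/((-11*3)))*(-245) = (-10 + 5/(-33))*(-245) = (-10 + 5*(-1/33))*(-245) = (-10 - 5/33)*(-245) = -335/33*(-245) = 82075/33 ≈ 2487.1)
(439853 + 402434)*(A + (181 + 175)**2) = (439853 + 402434)*(82075/33 + (181 + 175)**2) = 842287*(82075/33 + 356**2) = 842287*(82075/33 + 126736) = 842287*(4264363/33) = 3591817518181/33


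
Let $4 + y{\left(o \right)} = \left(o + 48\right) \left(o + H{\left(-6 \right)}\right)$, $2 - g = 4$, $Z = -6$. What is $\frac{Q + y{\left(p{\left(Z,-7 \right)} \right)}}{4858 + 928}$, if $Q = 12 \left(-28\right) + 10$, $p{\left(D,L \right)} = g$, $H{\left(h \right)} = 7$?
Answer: $- \frac{50}{2893} \approx -0.017283$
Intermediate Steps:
$g = -2$ ($g = 2 - 4 = -2$)
$p{\left(D,L \right)} = -2$
$Q = -326$ ($Q = -336 + 10 = -326$)
$y{\left(o \right)} = -4 + \left(7 + o\right) \left(48 + o\right)$ ($y{\left(o \right)} = -4 + \left(o + 48\right) \left(o + 7\right) = -4 + \left(48 + o\right) \left(7 + o\right) = -4 + \left(7 + o\right) \left(48 + o\right)$)
$\frac{Q + y{\left(p{\left(Z,-7 \right)} \right)}}{4858 + 928} = \frac{-326 + \left(332 + \left(-2\right)^{2} + 55 \left(-2\right)\right)}{4858 + 928} = \frac{-326 + \left(332 + 4 - 110\right)}{5786} = \left(-326 + 226\right) \frac{1}{5786} = \left(-100\right) \frac{1}{5786} = - \frac{50}{2893}$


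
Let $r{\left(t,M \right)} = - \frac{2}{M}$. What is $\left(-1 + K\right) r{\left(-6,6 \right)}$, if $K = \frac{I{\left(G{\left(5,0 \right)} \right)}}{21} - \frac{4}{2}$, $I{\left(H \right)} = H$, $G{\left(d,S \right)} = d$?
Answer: $\frac{58}{63} \approx 0.92064$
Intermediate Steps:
$K = - \frac{37}{21}$ ($K = \frac{5}{21} - \frac{4}{2} = 5 \cdot \frac{1}{21} - 2 = \frac{5}{21} - 2 = - \frac{37}{21} \approx -1.7619$)
$\left(-1 + K\right) r{\left(-6,6 \right)} = \left(-1 - \frac{37}{21}\right) \left(- \frac{2}{6}\right) = - \frac{58 \left(\left(-2\right) \frac{1}{6}\right)}{21} = \left(- \frac{58}{21}\right) \left(- \frac{1}{3}\right) = \frac{58}{63}$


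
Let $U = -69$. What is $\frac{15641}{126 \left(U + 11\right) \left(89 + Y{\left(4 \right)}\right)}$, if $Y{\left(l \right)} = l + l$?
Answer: $- \frac{15641}{708876} \approx -0.022065$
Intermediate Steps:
$Y{\left(l \right)} = 2 l$
$\frac{15641}{126 \left(U + 11\right) \left(89 + Y{\left(4 \right)}\right)} = \frac{15641}{126 \left(-69 + 11\right) \left(89 + 2 \cdot 4\right)} = \frac{15641}{126 \left(- 58 \left(89 + 8\right)\right)} = \frac{15641}{126 \left(\left(-58\right) 97\right)} = \frac{15641}{126 \left(-5626\right)} = \frac{15641}{-708876} = 15641 \left(- \frac{1}{708876}\right) = - \frac{15641}{708876}$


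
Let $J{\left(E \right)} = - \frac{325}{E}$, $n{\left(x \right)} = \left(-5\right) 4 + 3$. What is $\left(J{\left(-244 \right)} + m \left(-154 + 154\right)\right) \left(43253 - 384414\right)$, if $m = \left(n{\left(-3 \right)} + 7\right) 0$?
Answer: $- \frac{110877325}{244} \approx -4.5442 \cdot 10^{5}$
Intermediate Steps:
$n{\left(x \right)} = -17$ ($n{\left(x \right)} = -20 + 3 = -17$)
$m = 0$ ($m = \left(-17 + 7\right) 0 = \left(-10\right) 0 = 0$)
$\left(J{\left(-244 \right)} + m \left(-154 + 154\right)\right) \left(43253 - 384414\right) = \left(- \frac{325}{-244} + 0 \left(-154 + 154\right)\right) \left(43253 - 384414\right) = \left(\left(-325\right) \left(- \frac{1}{244}\right) + 0 \cdot 0\right) \left(-341161\right) = \left(\frac{325}{244} + 0\right) \left(-341161\right) = \frac{325}{244} \left(-341161\right) = - \frac{110877325}{244}$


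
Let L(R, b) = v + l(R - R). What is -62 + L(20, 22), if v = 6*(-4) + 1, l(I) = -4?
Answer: -89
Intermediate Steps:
v = -23 (v = -24 + 1 = -23)
L(R, b) = -27 (L(R, b) = -23 - 4 = -27)
-62 + L(20, 22) = -62 - 27 = -89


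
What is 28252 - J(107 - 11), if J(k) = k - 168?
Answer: 28324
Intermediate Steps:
J(k) = -168 + k
28252 - J(107 - 11) = 28252 - (-168 + (107 - 11)) = 28252 - (-168 + 96) = 28252 - 1*(-72) = 28252 + 72 = 28324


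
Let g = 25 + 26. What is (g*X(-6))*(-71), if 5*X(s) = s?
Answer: 21726/5 ≈ 4345.2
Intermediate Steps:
X(s) = s/5
g = 51
(g*X(-6))*(-71) = (51*((⅕)*(-6)))*(-71) = (51*(-6/5))*(-71) = -306/5*(-71) = 21726/5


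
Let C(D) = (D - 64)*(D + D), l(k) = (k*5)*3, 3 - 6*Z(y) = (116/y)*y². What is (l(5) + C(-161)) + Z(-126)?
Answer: 149923/2 ≈ 74962.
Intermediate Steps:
Z(y) = ½ - 58*y/3 (Z(y) = ½ - 116/y*y²/6 = ½ - 58*y/3)
l(k) = 15*k (l(k) = (5*k)*3 = 15*k)
C(D) = 2*D*(-64 + D) (C(D) = (-64 + D)*(2*D) = 2*D*(-64 + D))
(l(5) + C(-161)) + Z(-126) = (15*5 + 2*(-161)*(-64 - 161)) + (½ - 58/3*(-126)) = (75 + 2*(-161)*(-225)) + (½ + 2436) = (75 + 72450) + 4873/2 = 72525 + 4873/2 = 149923/2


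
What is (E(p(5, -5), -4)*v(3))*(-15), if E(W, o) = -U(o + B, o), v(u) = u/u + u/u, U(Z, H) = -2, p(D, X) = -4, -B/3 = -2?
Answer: -60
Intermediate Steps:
B = 6 (B = -3*(-2) = 6)
v(u) = 2 (v(u) = 1 + 1 = 2)
E(W, o) = 2 (E(W, o) = -1*(-2) = 2)
(E(p(5, -5), -4)*v(3))*(-15) = (2*2)*(-15) = 4*(-15) = -60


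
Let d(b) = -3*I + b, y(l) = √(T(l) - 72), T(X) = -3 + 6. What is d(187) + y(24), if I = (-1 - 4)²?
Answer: 112 + I*√69 ≈ 112.0 + 8.3066*I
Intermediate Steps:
T(X) = 3
I = 25 (I = (-5)² = 25)
y(l) = I*√69 (y(l) = √(3 - 72) = √(-69) = I*√69)
d(b) = -75 + b (d(b) = -3*25 + b = -75 + b)
d(187) + y(24) = (-75 + 187) + I*√69 = 112 + I*√69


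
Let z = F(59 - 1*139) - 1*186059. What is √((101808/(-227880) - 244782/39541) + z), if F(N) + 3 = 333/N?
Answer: I*√46627872571302577331145/500589060 ≈ 431.36*I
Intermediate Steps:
F(N) = -3 + 333/N
z = -14885293/80 (z = (-3 + 333/(59 - 1*139)) - 1*186059 = (-3 + 333/(59 - 139)) - 186059 = (-3 + 333/(-80)) - 186059 = (-3 + 333*(-1/80)) - 186059 = (-3 - 333/80) - 186059 = -573/80 - 186059 = -14885293/80 ≈ -1.8607e+5)
√((101808/(-227880) - 244782/39541) + z) = √((101808/(-227880) - 244782/39541) - 14885293/80) = √((101808*(-1/227880) - 244782*1/39541) - 14885293/80) = √((-1414/3165 - 244782/39541) - 14885293/80) = √(-830646004/125147265 - 14885293/80) = √(-372584031870793/2002356240) = I*√46627872571302577331145/500589060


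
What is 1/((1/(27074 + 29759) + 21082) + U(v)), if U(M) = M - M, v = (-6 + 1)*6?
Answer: 56833/1198153307 ≈ 4.7434e-5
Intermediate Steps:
v = -30 (v = -5*6 = -30)
U(M) = 0
1/((1/(27074 + 29759) + 21082) + U(v)) = 1/((1/(27074 + 29759) + 21082) + 0) = 1/((1/56833 + 21082) + 0) = 1/(1198153307/56833 + 0) = 1/(1198153307/56833) = 56833/1198153307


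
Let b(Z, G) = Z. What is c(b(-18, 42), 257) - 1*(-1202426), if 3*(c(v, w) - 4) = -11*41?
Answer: 3606839/3 ≈ 1.2023e+6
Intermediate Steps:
c(v, w) = -439/3 (c(v, w) = 4 + (-11*41)/3 = 4 + (1/3)*(-451) = 4 - 451/3 = -439/3)
c(b(-18, 42), 257) - 1*(-1202426) = -439/3 - 1*(-1202426) = -439/3 + 1202426 = 3606839/3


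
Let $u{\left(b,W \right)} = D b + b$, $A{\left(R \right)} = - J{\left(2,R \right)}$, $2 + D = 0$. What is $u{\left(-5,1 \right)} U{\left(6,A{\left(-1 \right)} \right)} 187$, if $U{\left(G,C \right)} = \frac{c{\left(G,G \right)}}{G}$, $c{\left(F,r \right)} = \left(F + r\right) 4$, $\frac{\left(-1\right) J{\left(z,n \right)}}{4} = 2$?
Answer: $7480$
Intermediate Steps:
$D = -2$ ($D = -2 + 0 = -2$)
$J{\left(z,n \right)} = -8$ ($J{\left(z,n \right)} = \left(-4\right) 2 = -8$)
$A{\left(R \right)} = 8$ ($A{\left(R \right)} = \left(-1\right) \left(-8\right) = 8$)
$u{\left(b,W \right)} = - b$ ($u{\left(b,W \right)} = - 2 b + b = - b$)
$c{\left(F,r \right)} = 4 F + 4 r$
$U{\left(G,C \right)} = 8$ ($U{\left(G,C \right)} = \frac{4 G + 4 G}{G} = \frac{8 G}{G} = 8$)
$u{\left(-5,1 \right)} U{\left(6,A{\left(-1 \right)} \right)} 187 = \left(-1\right) \left(-5\right) 8 \cdot 187 = 5 \cdot 8 \cdot 187 = 40 \cdot 187 = 7480$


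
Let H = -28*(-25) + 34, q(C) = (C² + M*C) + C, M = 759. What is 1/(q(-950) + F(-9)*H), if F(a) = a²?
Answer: 1/239954 ≈ 4.1675e-6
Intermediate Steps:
q(C) = C² + 760*C (q(C) = (C² + 759*C) + C = C² + 760*C)
H = 734 (H = 700 + 34 = 734)
1/(q(-950) + F(-9)*H) = 1/(-950*(760 - 950) + (-9)²*734) = 1/(-950*(-190) + 81*734) = 1/(180500 + 59454) = 1/239954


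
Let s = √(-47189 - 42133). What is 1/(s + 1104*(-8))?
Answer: -1472/13015591 - I*√89322/78093546 ≈ -0.0001131 - 3.8271e-6*I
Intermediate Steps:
s = I*√89322 (s = √(-89322) = I*√89322 ≈ 298.87*I)
1/(s + 1104*(-8)) = 1/(I*√89322 + 1104*(-8)) = 1/(I*√89322 - 8832) = 1/(-8832 + I*√89322)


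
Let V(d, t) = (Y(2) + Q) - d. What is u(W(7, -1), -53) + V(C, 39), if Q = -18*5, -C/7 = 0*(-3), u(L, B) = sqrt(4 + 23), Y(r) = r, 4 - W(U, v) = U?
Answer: -88 + 3*sqrt(3) ≈ -82.804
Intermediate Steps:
W(U, v) = 4 - U
u(L, B) = 3*sqrt(3) (u(L, B) = sqrt(27) = 3*sqrt(3))
C = 0 (C = -0*(-3) = -7*0 = 0)
Q = -90
V(d, t) = -88 - d (V(d, t) = (2 - 90) - d = -88 - d)
u(W(7, -1), -53) + V(C, 39) = 3*sqrt(3) + (-88 - 1*0) = 3*sqrt(3) + (-88 + 0) = 3*sqrt(3) - 88 = -88 + 3*sqrt(3)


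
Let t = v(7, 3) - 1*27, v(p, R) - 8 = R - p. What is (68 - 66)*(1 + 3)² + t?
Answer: 9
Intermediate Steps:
v(p, R) = 8 + R - p (v(p, R) = 8 + (R - p) = 8 + R - p)
t = -23 (t = (8 + 3 - 1*7) - 1*27 = (8 + 3 - 7) - 27 = 4 - 27 = -23)
(68 - 66)*(1 + 3)² + t = (68 - 66)*(1 + 3)² - 23 = 2*4² - 23 = 2*16 - 23 = 32 - 23 = 9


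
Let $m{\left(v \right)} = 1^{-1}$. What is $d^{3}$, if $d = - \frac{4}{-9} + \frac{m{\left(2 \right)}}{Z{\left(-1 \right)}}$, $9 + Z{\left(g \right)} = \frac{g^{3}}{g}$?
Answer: $\frac{12167}{373248} \approx 0.032598$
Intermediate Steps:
$m{\left(v \right)} = 1$
$Z{\left(g \right)} = -9 + g^{2}$ ($Z{\left(g \right)} = -9 + \frac{g^{3}}{g} = -9 + g^{2}$)
$d = \frac{23}{72}$ ($d = - \frac{4}{-9} + 1 \frac{1}{-9 + \left(-1\right)^{2}} = \left(-4\right) \left(- \frac{1}{9}\right) + 1 \frac{1}{-9 + 1} = \frac{4}{9} + 1 \frac{1}{-8} = \frac{4}{9} + 1 \left(- \frac{1}{8}\right) = \frac{4}{9} - \frac{1}{8} = \frac{23}{72} \approx 0.31944$)
$d^{3} = \left(\frac{23}{72}\right)^{3} = \frac{12167}{373248}$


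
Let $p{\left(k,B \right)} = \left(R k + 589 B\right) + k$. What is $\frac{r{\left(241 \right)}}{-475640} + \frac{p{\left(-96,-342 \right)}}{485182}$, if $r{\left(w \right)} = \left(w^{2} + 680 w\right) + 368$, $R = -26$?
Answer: $- \frac{101270231599}{115385983240} \approx -0.87766$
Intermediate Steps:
$p{\left(k,B \right)} = - 25 k + 589 B$ ($p{\left(k,B \right)} = \left(- 26 k + 589 B\right) + k = - 25 k + 589 B$)
$r{\left(w \right)} = 368 + w^{2} + 680 w$
$\frac{r{\left(241 \right)}}{-475640} + \frac{p{\left(-96,-342 \right)}}{485182} = \frac{368 + 241^{2} + 680 \cdot 241}{-475640} + \frac{\left(-25\right) \left(-96\right) + 589 \left(-342\right)}{485182} = \left(368 + 58081 + 163880\right) \left(- \frac{1}{475640}\right) + \left(2400 - 201438\right) \frac{1}{485182} = 222329 \left(- \frac{1}{475640}\right) - \frac{99519}{242591} = - \frac{222329}{475640} - \frac{99519}{242591} = - \frac{101270231599}{115385983240}$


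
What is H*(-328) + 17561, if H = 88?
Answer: -11303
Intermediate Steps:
H*(-328) + 17561 = 88*(-328) + 17561 = -28864 + 17561 = -11303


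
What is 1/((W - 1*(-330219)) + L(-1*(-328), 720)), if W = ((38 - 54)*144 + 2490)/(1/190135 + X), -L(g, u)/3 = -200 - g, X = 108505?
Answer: 10315299088/3422647200978219 ≈ 3.0138e-6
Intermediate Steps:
L(g, u) = 600 + 3*g (L(g, u) = -3*(-200 - g) = 600 + 3*g)
W = 17682555/10315299088 (W = ((38 - 54)*144 + 2490)/(1/190135 + 108505) = (-16*144 + 2490)/(1/190135 + 108505) = (-2304 + 2490)/(20630598176/190135) = 186*(190135/20630598176) = 17682555/10315299088 ≈ 0.0017142)
1/((W - 1*(-330219)) + L(-1*(-328), 720)) = 1/((17682555/10315299088 - 1*(-330219)) + (600 + 3*(-1*(-328)))) = 1/((17682555/10315299088 + 330219) + (600 + 3*328)) = 1/(3406307767222827/10315299088 + (600 + 984)) = 1/(3406307767222827/10315299088 + 1584) = 1/(3422647200978219/10315299088) = 10315299088/3422647200978219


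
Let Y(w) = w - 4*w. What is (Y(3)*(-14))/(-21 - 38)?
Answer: -126/59 ≈ -2.1356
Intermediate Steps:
Y(w) = -3*w
(Y(3)*(-14))/(-21 - 38) = (-3*3*(-14))/(-21 - 38) = -9*(-14)/(-59) = 126*(-1/59) = -126/59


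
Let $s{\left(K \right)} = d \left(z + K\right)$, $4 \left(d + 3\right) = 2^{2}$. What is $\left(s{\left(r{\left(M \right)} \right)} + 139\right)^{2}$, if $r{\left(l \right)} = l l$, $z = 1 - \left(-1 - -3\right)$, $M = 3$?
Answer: $15129$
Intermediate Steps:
$d = -2$ ($d = -3 + \frac{2^{2}}{4} = -3 + \frac{1}{4} \cdot 4 = -3 + 1 = -2$)
$z = -1$ ($z = 1 - \left(-1 + 3\right) = 1 - 2 = -1$)
$r{\left(l \right)} = l^{2}$
$s{\left(K \right)} = 2 - 2 K$ ($s{\left(K \right)} = - 2 \left(-1 + K\right) = 2 - 2 K$)
$\left(s{\left(r{\left(M \right)} \right)} + 139\right)^{2} = \left(\left(2 - 2 \cdot 3^{2}\right) + 139\right)^{2} = \left(\left(2 - 18\right) + 139\right)^{2} = \left(-16 + 139\right)^{2} = 123^{2} = 15129$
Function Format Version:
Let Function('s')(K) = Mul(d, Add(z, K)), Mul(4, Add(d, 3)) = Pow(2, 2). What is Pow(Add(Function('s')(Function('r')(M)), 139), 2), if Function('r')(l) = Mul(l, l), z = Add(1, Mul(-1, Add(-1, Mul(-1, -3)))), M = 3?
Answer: 15129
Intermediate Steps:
d = -2 (d = Add(-3, Mul(Rational(1, 4), Pow(2, 2))) = Add(-3, Mul(Rational(1, 4), 4)) = Add(-3, 1) = -2)
z = -1 (z = Add(1, Mul(-1, Add(-1, 3))) = Add(1, Mul(-1, 2)) = Add(1, -2) = -1)
Function('r')(l) = Pow(l, 2)
Function('s')(K) = Add(2, Mul(-2, K)) (Function('s')(K) = Mul(-2, Add(-1, K)) = Add(2, Mul(-2, K)))
Pow(Add(Function('s')(Function('r')(M)), 139), 2) = Pow(Add(Add(2, Mul(-2, Pow(3, 2))), 139), 2) = Pow(Add(Add(2, Mul(-2, 9)), 139), 2) = Pow(Add(Add(2, -18), 139), 2) = Pow(Add(-16, 139), 2) = Pow(123, 2) = 15129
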